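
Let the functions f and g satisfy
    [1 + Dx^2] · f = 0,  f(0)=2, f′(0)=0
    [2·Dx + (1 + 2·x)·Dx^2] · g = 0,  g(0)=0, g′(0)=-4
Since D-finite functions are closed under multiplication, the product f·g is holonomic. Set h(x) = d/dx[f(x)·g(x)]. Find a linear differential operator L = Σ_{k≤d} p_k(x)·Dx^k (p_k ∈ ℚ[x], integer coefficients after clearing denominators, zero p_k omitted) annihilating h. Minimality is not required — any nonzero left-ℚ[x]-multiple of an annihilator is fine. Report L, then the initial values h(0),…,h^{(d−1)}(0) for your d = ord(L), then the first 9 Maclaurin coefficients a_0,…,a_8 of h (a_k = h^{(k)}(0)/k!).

f: a_k = 2, 0, -1, 0, 1/12, 0, -1/360, 0, 1/20160, …
g: a_k = 0, -4, 4, -16/3, 8, -64/5, 64/3, -256/7, 64, …
Sym-product of L_f,L_g gives L₀ (≤ ord 4).
Derive L from L₀ (diff closure).
L = (-52 - 31·x - 87·x^2 - 96·x^3 - 8·x^4 + 48·x^5 + 16·x^6) + (-33 - 98·x - 80·x^2 + 80·x^4 + 32·x^5)·Dx + (-55 - 46·x - 110·x^2 - 96·x^3 + 32·x^4 + 96·x^5 + 32·x^6)·Dx^2 + (-33 - 98·x - 80·x^2 + 80·x^4 + 32·x^5)·Dx^3 + (-3 - 15·x - 23·x^2 + 40·x^4 + 48·x^5 + 16·x^6)·Dx^4  (order 4).
h: a_k = -8, 16, -20, 48, -103, 210, -12763/30, 38636/45, -2903587/1680, …
ICs: h(0) = -8, h′(0) = 16, h′′(0) = -40, h′′′(0) = 288.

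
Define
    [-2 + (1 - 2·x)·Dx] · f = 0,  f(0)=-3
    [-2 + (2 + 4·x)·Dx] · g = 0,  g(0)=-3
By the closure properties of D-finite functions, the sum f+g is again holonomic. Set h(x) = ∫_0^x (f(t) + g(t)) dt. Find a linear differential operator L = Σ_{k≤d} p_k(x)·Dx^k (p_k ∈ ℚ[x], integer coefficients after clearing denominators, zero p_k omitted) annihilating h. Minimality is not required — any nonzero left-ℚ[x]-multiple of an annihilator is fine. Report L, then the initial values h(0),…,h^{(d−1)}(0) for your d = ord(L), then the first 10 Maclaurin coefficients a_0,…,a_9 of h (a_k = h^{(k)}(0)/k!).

L = (-10 - 12·x)·Dx + (9 + 28·x + 36·x^2)·Dx^2 + (-1 - 6·x + 4·x^2 + 24·x^3)·Dx^3  (order 3).
h: a_k = 0, -6, -9/2, -7/2, -51/8, -369/40, -263/16, -3009/112, -6243/128, -32339/384, …
ICs: h(0) = 0, h′(0) = -6, h′′(0) = -9.

f: a_k = -3, -6, -12, -24, -48, -96, -192, -384, -768, -1536, …
g: a_k = -3, -3, 3/2, -3/2, 15/8, -21/8, 63/16, -99/16, 1287/128, -2145/128, …
f+g: L₀ = lclm(L_f,L_g), ord ≤ 1+1.
h=∫₀ˣh₀: take L = L₀·Dx.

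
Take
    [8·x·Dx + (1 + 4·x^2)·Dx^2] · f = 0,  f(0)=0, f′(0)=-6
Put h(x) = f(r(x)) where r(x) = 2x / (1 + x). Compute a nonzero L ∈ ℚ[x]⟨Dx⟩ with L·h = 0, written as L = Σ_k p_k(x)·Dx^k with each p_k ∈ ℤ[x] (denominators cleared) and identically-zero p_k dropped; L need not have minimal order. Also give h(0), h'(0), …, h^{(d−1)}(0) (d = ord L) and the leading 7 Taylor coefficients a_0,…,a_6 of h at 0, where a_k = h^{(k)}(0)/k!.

L = (2 + 34·x)·Dx + (1 + 2·x + 17·x^2)·Dx^2  (order 2).
h: a_k = 0, -12, 12, 52, -180, -1212/5, 2444, …
ICs: h(0) = 0, h′(0) = -12.

f: a_k = 0, -6, 0, 8, 0, -96/5, 0, …
f∘r: x↦r, Dx↦Dx/r' in L_f ⇒ L₀.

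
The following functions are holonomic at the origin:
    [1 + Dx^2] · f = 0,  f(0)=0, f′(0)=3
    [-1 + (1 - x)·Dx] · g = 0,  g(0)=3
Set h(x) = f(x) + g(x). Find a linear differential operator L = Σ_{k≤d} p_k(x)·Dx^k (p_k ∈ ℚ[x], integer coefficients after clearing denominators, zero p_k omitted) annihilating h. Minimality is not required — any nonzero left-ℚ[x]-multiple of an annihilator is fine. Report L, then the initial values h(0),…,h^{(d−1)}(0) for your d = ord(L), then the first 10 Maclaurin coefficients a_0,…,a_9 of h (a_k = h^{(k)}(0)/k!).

L = (-7 + 2·x - x^2) + (3 - 5·x + 3·x^2 - x^3)·Dx + (-7 + 2·x - x^2)·Dx^2 + (3 - 5·x + 3·x^2 - x^3)·Dx^3  (order 3).
h: a_k = 3, 6, 3, 5/2, 3, 121/40, 3, 5039/1680, 3, 362881/120960, …
ICs: h(0) = 3, h′(0) = 6, h′′(0) = 6.

f: a_k = 0, 3, 0, -1/2, 0, 1/40, 0, -1/1680, 0, 1/120960, …
g: a_k = 3, 3, 3, 3, 3, 3, 3, 3, 3, 3, …
h₀=f+g: left-lcm gives L₀, ord ≤ 3.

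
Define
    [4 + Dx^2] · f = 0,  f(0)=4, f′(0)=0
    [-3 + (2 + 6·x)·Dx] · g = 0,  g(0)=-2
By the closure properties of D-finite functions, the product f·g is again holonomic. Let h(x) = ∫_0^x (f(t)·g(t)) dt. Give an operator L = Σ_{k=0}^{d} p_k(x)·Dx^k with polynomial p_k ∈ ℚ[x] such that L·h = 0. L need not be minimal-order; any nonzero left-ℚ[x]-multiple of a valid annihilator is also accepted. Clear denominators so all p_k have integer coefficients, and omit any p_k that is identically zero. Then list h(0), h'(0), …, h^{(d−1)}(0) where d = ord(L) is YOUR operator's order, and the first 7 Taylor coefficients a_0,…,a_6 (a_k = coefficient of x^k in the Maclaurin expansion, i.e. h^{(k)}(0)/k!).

f: a_k = 4, 0, -8, 0, 8/3, 0, -16/45, …
g: a_k = -2, -3, 9/4, -27/8, 405/64, -1701/128, 15309/512, …
h₀=f·g: eliminate ⇒ L₀, order ≤ 2·1.
h=∫₀ˣh₀: take L = L₀·Dx.
L = (43 + 96·x + 144·x^2)·Dx + (-12 - 36·x)·Dx^2 + (4 + 24·x + 36·x^2)·Dx^3  (order 3).
h: a_k = 0, -8, -6, 25/3, 21/8, 19/48, -1093/192, …
ICs: h(0) = 0, h′(0) = -8, h′′(0) = -12.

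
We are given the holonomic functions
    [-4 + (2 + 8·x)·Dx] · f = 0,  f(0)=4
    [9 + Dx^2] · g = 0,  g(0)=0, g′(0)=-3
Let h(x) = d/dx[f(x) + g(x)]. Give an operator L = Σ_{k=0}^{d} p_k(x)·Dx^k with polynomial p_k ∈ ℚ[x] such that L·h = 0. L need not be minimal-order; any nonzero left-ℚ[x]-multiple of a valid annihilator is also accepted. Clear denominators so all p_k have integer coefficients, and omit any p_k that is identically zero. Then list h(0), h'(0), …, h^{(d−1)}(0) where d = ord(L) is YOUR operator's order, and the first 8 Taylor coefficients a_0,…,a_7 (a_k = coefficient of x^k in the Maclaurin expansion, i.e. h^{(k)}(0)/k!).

L = (-414 - 432·x - 864·x^2) + (-63 - 468·x - 1296·x^2 - 1728·x^3)·Dx + (-46 - 48·x - 96·x^2)·Dx^2 + (-7 - 52·x - 144·x^2 - 192·x^3)·Dx^3  (order 3).
h: a_k = 5, -16, 123/2, -160, 4399/8, -2016, 591603/80, -27456, …
ICs: h(0) = 5, h′(0) = -16, h′′(0) = 123.

f: a_k = 4, 8, -8, 16, -40, 112, -336, 1056, …
g: a_k = 0, -3, 0, 9/2, 0, -81/40, 0, 243/560, …
f+g: L₀ = lclm(L_f,L_g), ord ≤ 1+2.
h=h₀': d/dx-closure on L₀ ⇒ L.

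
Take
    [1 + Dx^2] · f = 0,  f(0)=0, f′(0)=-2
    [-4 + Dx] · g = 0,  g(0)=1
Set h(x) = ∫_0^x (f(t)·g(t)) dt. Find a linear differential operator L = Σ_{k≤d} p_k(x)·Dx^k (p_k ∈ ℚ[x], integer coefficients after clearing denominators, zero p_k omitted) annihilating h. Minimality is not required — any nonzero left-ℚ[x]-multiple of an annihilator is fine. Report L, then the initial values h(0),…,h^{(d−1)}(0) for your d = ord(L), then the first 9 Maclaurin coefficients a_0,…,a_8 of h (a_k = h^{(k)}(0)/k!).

L = 17·Dx - 8·Dx^2 + Dx^3  (order 3).
h: a_k = 0, 0, -1, -8/3, -47/12, -4, -1121/360, -611/315, -20047/20160, …
ICs: h(0) = 0, h′(0) = 0, h′′(0) = -2.

f: a_k = 0, -2, 0, 1/3, 0, -1/60, 0, 1/2520, 0, …
g: a_k = 1, 4, 8, 32/3, 32/3, 128/15, 256/45, 1024/315, 512/315, …
L₀ := L_f ⊗_s L_g (sym. prod.), ord ≤ 2.
Integrate: L := L₀·Dx.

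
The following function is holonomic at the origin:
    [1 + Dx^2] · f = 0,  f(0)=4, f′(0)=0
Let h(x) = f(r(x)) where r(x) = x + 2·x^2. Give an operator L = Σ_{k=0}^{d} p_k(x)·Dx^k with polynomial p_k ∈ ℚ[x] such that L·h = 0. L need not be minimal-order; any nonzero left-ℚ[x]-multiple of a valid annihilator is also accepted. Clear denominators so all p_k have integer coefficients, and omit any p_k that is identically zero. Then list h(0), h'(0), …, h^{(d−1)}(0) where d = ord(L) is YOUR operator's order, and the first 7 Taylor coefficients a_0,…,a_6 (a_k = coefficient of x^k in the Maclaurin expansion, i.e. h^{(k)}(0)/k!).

L = (1 + 12·x + 48·x^2 + 64·x^3) - 4·Dx + (1 + 4·x)·Dx^2  (order 2).
h: a_k = 4, 0, -2, -8, -47/6, 4/3, 719/180, …
ICs: h(0) = 4, h′(0) = 0.

f: a_k = 4, 0, -2, 0, 1/6, 0, -1/180, …
f∘r: x↦r, Dx↦Dx/r' in L_f ⇒ L₀.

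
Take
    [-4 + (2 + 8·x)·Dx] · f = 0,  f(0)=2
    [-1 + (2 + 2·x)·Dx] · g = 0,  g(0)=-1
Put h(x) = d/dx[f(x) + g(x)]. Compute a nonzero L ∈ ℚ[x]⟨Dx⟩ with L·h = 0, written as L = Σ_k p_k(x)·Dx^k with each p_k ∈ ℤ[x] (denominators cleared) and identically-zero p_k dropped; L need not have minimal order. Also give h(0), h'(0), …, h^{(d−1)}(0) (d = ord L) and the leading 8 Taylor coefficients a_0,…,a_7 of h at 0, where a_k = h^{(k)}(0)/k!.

f: a_k = 2, 4, -4, 8, -20, 56, -168, 528, …
g: a_k = -1, -1/2, 1/8, -1/16, 5/128, -7/256, 21/1024, -33/2048, …
L₀ := lclm(L_f,L_g); ord L₀ ≤ 1+1.
Differentiate: ansatz ord ≤ ord L₀ ⇒ L.
L = -6 + (-15 - 24·x)·Dx + (-2 - 10·x - 8·x^2)·Dx^2  (order 2).
h: a_k = 7/2, -31/4, 381/16, -2555/32, 71645/256, -516033/512, 7569177/2048, -56229459/4096, …
ICs: h(0) = 7/2, h′(0) = -31/4.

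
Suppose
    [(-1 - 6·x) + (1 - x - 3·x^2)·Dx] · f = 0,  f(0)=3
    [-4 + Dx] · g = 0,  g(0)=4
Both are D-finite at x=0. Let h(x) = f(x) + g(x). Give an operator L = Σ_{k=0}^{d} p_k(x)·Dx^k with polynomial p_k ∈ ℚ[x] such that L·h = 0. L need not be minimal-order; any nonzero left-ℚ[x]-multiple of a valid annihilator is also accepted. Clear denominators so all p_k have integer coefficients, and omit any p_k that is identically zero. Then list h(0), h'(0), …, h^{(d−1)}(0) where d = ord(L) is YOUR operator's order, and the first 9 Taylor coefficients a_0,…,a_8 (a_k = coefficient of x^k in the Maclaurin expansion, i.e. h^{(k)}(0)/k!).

L = (-16 + 8·x - 360·x^2 - 288·x^3) + (-8 + 50·x + 134·x^2 - 96·x^3 - 144·x^4)·Dx + (3 - 13·x - 11·x^2 + 42·x^3 + 36·x^4)·Dx^2  (order 2).
h: a_k = 7, 19, 44, 191/3, 299/3, 2312/15, 14119/45, 209161/315, 482108/315, …
ICs: h(0) = 7, h′(0) = 19.

f: a_k = 3, 3, 12, 21, 57, 120, 291, 651, 1524, …
g: a_k = 4, 16, 32, 128/3, 128/3, 512/15, 1024/45, 4096/315, 2048/315, …
Sum ⇒ L₀ = lclm(L_f,L_g) in ℚ(x)⟨Dx⟩.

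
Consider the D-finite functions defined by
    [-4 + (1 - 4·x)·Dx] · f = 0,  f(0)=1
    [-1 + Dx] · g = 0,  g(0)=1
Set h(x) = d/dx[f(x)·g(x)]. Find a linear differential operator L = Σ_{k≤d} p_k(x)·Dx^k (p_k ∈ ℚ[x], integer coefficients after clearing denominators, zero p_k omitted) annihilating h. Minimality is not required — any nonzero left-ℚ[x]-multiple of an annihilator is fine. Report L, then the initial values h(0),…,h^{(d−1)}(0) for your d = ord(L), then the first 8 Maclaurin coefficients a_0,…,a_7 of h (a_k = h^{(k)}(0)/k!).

L = (41 - 40·x + 16·x^2) + (-5 + 24·x - 16·x^2)·Dx  (order 1).
h: a_k = 5, 41, 493/2, 7889/6, 157781/24, 757349/24, 106028861/720, 3392923553/5040, …
ICs: h(0) = 5.

f: a_k = 1, 4, 16, 64, 256, 1024, 4096, 16384, …
g: a_k = 1, 1, 1/2, 1/6, 1/24, 1/120, 1/720, 1/5040, …
Product ⇒ symmetric product L₀, ord ≤ 1.
h=h₀': d/dx-closure on L₀ ⇒ L.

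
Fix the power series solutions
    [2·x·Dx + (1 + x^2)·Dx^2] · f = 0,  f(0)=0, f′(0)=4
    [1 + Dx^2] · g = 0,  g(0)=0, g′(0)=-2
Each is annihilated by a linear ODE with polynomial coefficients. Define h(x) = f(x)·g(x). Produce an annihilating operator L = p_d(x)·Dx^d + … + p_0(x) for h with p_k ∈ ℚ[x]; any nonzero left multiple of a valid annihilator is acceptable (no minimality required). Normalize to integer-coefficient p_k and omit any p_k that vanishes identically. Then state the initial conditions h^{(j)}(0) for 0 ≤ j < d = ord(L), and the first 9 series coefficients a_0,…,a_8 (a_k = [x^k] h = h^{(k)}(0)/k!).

f: a_k = 0, 4, 0, -4/3, 0, 4/5, 0, -4/7, 0, …
g: a_k = 0, -2, 0, 1/3, 0, -1/60, 0, 1/2520, 0, …
h₀=f·g: eliminate ⇒ L₀, order ≤ 2·2.
L = (10 + 26·x^2 + 11·x^4 + 4·x^6 + x^8) + (12·x + 20·x^3 + 12·x^5 + 4·x^7)·Dx + (12 + 32·x^2 + 18·x^4 + 8·x^6 + 2·x^8)·Dx^2 + (12·x + 20·x^3 + 12·x^5 + 4·x^7)·Dx^3 + (2 + 6·x^2 + 7·x^4 + 4·x^6 + x^8)·Dx^4  (order 4).
h: a_k = 0, 0, -8, 0, 4, 0, -19/9, 0, 43/30, …
ICs: h(0) = 0, h′(0) = 0, h′′(0) = -16, h′′′(0) = 0.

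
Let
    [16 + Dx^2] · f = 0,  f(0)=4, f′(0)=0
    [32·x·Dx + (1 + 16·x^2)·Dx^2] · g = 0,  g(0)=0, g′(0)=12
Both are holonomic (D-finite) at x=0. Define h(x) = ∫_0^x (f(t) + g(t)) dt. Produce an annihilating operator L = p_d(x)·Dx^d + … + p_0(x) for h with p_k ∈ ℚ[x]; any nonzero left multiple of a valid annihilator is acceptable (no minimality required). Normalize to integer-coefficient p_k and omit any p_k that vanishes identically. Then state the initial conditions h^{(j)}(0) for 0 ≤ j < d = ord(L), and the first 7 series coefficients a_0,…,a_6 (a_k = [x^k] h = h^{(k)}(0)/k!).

f: a_k = 4, 0, -32, 0, 128/3, 0, -1024/45, …
g: a_k = 0, 12, 0, -64, 0, 3072/5, 0, …
Sum ⇒ L₀ = lclm(L_f,L_g) in ℚ(x)⟨Dx⟩.
∫: right-multiply L₀ by Dx.
L = (-5632·x + 114688·x^3 + 131072·x^5)·Dx^2 + (-16 + 1792·x^2 + 36864·x^4 + 65536·x^6)·Dx^3 + (-352·x + 7168·x^3 + 8192·x^5)·Dx^4 + (-1 + 112·x^2 + 2304·x^4 + 4096·x^6)·Dx^5  (order 5).
h: a_k = 0, 4, 6, -32/3, -16, 128/15, 512/5, …
ICs: h(0) = 0, h′(0) = 4, h′′(0) = 12, h′′′(0) = -64, h′′′′(0) = -384.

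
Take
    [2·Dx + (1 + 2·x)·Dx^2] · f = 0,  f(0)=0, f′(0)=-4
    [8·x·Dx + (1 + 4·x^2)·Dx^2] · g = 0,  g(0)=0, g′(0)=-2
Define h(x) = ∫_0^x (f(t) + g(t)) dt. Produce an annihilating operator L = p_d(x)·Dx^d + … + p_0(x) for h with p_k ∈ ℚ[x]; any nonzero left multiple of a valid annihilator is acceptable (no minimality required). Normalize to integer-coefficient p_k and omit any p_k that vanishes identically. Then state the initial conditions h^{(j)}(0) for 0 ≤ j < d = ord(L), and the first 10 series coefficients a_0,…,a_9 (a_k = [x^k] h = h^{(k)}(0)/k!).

L = (-8 - 48·x + 96·x^2 + 64·x^3)·Dx^2 + (-8 - 16·x + 192·x^3 + 128·x^4)·Dx^3 + (-1 + 2·x + 8·x^2 + 16·x^3 + 48·x^4 + 32·x^5)·Dx^4  (order 4).
h: a_k = 0, 0, -3, 4/3, -2/3, 8/5, -16/5, 64/21, -16/7, 64/9, …
ICs: h(0) = 0, h′(0) = 0, h′′(0) = -6, h′′′(0) = 8.

f: a_k = 0, -4, 4, -16/3, 8, -64/5, 64/3, -256/7, 64, -1024/9, …
g: a_k = 0, -2, 0, 8/3, 0, -32/5, 0, 128/7, 0, -512/9, …
f+g: L₀ = lclm(L_f,L_g), ord ≤ 2+2.
h=∫₀ˣh₀: take L = L₀·Dx.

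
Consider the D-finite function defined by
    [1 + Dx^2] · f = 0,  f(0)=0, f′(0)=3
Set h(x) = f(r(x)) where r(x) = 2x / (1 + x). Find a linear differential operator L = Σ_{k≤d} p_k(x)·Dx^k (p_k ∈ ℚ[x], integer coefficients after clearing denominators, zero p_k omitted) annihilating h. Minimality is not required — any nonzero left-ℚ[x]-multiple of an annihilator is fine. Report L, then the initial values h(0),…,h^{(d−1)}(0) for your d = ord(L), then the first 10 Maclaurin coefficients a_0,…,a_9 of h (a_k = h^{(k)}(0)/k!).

L = 4 + (2 + 6·x + 6·x^2 + 2·x^3)·Dx + (1 + 4·x + 6·x^2 + 4·x^3 + x^4)·Dx^2  (order 2).
h: a_k = 0, 6, -6, 2, 6, -86/5, 30, -4418/105, 758/15, -49262/945, …
ICs: h(0) = 0, h′(0) = 6.

f: a_k = 0, 3, 0, -1/2, 0, 1/40, 0, -1/1680, 0, 1/120960, …
Substitute x→r, Dx→(1/r')Dx; clear ⇒ L₀.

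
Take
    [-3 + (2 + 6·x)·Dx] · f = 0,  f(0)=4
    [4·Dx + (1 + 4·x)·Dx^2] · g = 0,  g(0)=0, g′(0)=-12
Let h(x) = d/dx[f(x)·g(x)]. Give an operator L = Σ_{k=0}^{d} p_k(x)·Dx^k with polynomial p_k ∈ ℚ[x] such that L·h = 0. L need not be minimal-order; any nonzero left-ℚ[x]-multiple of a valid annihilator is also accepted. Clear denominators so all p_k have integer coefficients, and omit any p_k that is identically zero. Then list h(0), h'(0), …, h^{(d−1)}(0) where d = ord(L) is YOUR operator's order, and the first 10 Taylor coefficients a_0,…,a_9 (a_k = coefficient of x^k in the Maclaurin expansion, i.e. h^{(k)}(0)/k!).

f: a_k = 4, 6, -9/2, 27/4, -405/32, 1701/64, -15309/256, 72171/512, -2814669/8192, 14073345/16384, …
g: a_k = 0, -12, 24, -64, 192, -3072/5, 2048, -49152/7, 24576, -262144/3, …
f·g: L₀ = L_f ⊗_s L_g, ord ≤ 1·2.
h₀' ⇒ L via d/dx closure of L₀.
L = (-33 + 72·x + 432·x^2) + (-4 + 324·x + 2160·x^2 + 3456·x^3)·Dx + (4 + 88·x + 612·x^2 + 1728·x^3 + 1728·x^4)·Dx^2  (order 2).
h: a_k = -48, 48, -174, 780, -28149/8, 620859/40, -21442563/320, 159276489/560, -17087332551/14336, 70921364291/14336, …
ICs: h(0) = -48, h′(0) = 48.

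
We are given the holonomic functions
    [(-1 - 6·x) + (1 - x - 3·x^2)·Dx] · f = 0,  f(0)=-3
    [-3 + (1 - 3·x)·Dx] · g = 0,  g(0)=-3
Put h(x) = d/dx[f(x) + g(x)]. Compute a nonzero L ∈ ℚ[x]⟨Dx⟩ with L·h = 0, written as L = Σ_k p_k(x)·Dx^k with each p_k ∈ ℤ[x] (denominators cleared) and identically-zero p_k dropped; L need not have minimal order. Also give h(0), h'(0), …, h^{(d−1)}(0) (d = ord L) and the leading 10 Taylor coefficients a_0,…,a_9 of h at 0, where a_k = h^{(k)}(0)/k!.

f: a_k = -3, -3, -12, -21, -57, -120, -291, -651, -1524, -3477, …
g: a_k = -3, -9, -27, -81, -243, -729, -2187, -6561, -19683, -59049, …
h₀=f+g: left-lcm gives L₀, ord ≤ 2.
Differentiate: ansatz ord ≤ ord L₀ ⇒ L.
L = (90 - 216·x + 1944·x^2 - 1944·x^3 + 1458·x^4) + (-6 - 90·x - 54·x^2 + 1296·x^3 - 1701·x^4 + 1458·x^5)·Dx + (-1 + 22·x - 99·x^2 + 126·x^3 + 54·x^4 - 243·x^5 + 243·x^6)·Dx^2  (order 2).
h: a_k = -12, -78, -306, -1200, -4245, -14868, -50484, -169656, -562734, -1851960, …
ICs: h(0) = -12, h′(0) = -78.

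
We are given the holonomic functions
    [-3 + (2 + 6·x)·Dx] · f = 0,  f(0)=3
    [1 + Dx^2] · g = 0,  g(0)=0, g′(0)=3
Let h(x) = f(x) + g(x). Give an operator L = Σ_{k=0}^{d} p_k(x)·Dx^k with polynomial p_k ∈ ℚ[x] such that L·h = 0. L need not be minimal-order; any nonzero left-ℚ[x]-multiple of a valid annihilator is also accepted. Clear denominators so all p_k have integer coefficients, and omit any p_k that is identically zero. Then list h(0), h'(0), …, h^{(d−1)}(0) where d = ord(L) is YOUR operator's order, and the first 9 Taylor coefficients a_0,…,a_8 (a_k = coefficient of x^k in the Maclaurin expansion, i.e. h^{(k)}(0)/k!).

f: a_k = 3, 9/2, -27/8, 81/16, -1215/128, 5103/256, -45927/1024, 216513/2048, -8444007/32768, …
g: a_k = 0, 3, 0, -1/2, 0, 1/40, 0, -1/1680, 0, …
Weyl lclm of L_f,L_g ⇒ L₀ (ord ≤ 3).
L = (-93 - 72·x - 108·x^2) + (-10 + 18·x + 216·x^2 + 216·x^3)·Dx + (-93 - 72·x - 108·x^2)·Dx^2 + (-10 + 18·x + 216·x^2 + 216·x^3)·Dx^3  (order 3).
h: a_k = 3, 15/2, -27/8, 73/16, -1215/128, 25547/1280, -45927/1024, 22733737/215040, -8444007/32768, …
ICs: h(0) = 3, h′(0) = 15/2, h′′(0) = -27/4.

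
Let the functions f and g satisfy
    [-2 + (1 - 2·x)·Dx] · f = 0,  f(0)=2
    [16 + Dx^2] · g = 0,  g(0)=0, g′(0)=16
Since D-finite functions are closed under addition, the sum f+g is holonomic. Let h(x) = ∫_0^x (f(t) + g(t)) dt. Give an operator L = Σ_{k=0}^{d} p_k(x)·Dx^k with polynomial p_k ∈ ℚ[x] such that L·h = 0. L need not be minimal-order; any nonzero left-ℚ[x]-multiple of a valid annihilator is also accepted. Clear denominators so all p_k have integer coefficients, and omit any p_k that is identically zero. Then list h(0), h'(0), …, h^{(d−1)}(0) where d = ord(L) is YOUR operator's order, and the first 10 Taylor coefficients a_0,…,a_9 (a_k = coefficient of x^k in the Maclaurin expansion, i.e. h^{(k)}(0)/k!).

f: a_k = 2, 4, 8, 16, 32, 64, 128, 256, 512, 1024, …
g: a_k = 0, 16, 0, -128/3, 0, 512/15, 0, -4096/315, 0, 8192/2835, …
Weyl lclm of L_f,L_g ⇒ L₀ (ord ≤ 3).
Integrate: L := L₀·Dx.
L = (160 - 256·x + 256·x^2)·Dx + (-48 + 224·x - 384·x^2 + 256·x^3)·Dx^2 + (10 - 16·x + 16·x^2)·Dx^3 + (-3 + 14·x - 24·x^2 + 16·x^3)·Dx^4  (order 4).
h: a_k = 0, 2, 10, 8/3, -20/3, 32/5, 736/45, 128/7, 9568/315, 512/9, …
ICs: h(0) = 0, h′(0) = 2, h′′(0) = 20, h′′′(0) = 16.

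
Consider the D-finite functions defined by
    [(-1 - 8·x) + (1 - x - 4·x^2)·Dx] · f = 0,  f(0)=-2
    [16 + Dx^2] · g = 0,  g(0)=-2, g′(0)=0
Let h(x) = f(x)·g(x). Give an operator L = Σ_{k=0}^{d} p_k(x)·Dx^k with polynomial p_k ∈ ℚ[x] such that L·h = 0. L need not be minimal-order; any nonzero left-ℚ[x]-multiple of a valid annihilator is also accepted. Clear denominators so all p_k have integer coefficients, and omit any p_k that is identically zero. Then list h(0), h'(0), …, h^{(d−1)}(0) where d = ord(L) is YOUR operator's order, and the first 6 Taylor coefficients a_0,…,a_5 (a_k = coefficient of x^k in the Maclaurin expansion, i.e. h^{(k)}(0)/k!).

L = (-8 + 16·x + 64·x^2) + (2 + 16·x)·Dx + (-1 + x + 4·x^2)·Dx^2  (order 2).
h: a_k = 4, 4, -12, 4, -4/3, 44/3, …
ICs: h(0) = 4, h′(0) = 4.

f: a_k = -2, -2, -10, -18, -58, -130, …
g: a_k = -2, 0, 16, 0, -64/3, 0, …
Product ⇒ symmetric product L₀, ord ≤ 2.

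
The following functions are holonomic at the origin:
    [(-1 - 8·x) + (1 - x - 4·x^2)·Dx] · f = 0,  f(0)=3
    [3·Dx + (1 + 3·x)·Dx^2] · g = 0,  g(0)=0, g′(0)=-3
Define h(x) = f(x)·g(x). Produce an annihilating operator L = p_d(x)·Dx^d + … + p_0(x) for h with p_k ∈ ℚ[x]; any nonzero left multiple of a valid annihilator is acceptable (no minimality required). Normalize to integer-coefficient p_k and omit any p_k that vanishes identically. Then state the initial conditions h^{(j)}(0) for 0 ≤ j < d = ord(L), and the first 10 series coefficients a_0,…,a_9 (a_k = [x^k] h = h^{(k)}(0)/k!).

L = (11 + 48·x) + (-1 + 25·x + 60·x^2)·Dx + (-1 - 2·x + 7·x^2 + 12·x^3)·Dx^2  (order 2).
h: a_k = 0, -9, 9/2, -117/2, 81/4, -7191/20, 1719/20, -64107/28, 144099/280, -4257261/280, …
ICs: h(0) = 0, h′(0) = -9.

f: a_k = 3, 3, 15, 27, 87, 195, 543, 1323, 3495, 8787, …
g: a_k = 0, -3, 9/2, -9, 81/4, -243/5, 243/2, -2187/7, 6561/8, -2187, …
f·g: L₀ = L_f ⊗_s L_g, ord ≤ 1·2.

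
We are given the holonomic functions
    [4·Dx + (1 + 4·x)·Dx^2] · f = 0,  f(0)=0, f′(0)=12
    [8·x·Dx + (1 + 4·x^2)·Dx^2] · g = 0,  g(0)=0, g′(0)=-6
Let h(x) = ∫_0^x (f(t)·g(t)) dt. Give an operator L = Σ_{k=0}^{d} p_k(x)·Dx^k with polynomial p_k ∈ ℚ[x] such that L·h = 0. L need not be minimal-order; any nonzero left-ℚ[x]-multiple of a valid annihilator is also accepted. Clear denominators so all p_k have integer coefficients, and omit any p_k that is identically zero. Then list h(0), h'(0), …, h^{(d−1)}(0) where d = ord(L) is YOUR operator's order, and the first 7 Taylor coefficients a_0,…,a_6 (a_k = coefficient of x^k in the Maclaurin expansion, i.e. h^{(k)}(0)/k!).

f: a_k = 0, 12, -24, 64, -192, 3072/5, -2048, …
g: a_k = 0, -6, 0, 8, 0, -96/5, 0, …
f·g: L₀ = L_f ⊗_s L_g, ord ≤ 2·2.
h=∫₀ˣh₀: take L = L₀·Dx.
L = (96 + 640·x + 1408·x^2 + 7680·x^3 + 15360·x^4 + 26624·x^5 + 8192·x^7)·Dx^2 + (24 + 320·x + 2656·x^2 + 9728·x^3 + 28160·x^4 + 47616·x^5 + 71680·x^6 + 6144·x^7 + 28672·x^8)·Dx^3 + (12 + 104·x + 672·x^2 + 2976·x^3 + 8256·x^4 + 18048·x^5 + 24576·x^6 + 35328·x^7 + 6144·x^8 + 16384·x^9)·Dx^4 + (1 + 12·x + 68·x^2 + 256·x^3 + 696·x^4 + 1536·x^5 + 2688·x^6 + 3072·x^7 + 4224·x^8 + 1024·x^9 + 2048·x^10)·Dx^5  (order 5).
h: a_k = 0, 0, 0, -24, 36, -288/5, 160, …
ICs: h(0) = 0, h′(0) = 0, h′′(0) = 0, h′′′(0) = -144, h′′′′(0) = 864.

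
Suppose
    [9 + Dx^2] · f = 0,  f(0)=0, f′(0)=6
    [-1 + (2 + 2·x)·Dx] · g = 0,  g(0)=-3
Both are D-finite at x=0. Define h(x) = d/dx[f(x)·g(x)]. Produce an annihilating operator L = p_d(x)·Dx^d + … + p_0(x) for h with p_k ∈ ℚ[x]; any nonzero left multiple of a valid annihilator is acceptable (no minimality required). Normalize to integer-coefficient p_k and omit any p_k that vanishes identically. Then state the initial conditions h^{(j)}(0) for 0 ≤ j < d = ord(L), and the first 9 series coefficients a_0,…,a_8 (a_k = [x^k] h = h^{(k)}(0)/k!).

f: a_k = 0, 6, 0, -9, 0, 81/20, 0, -243/280, 0, …
g: a_k = -3, -3/2, 3/8, -3/16, 15/128, -21/256, 63/1024, -99/2048, 1287/32768, …
Product ⇒ symmetric product L₀, ord ≤ 2.
h₀' ⇒ L via d/dx closure of L₀.
L = (551 + 1968·x + 2712·x^2 + 1728·x^3 + 432·x^4) + (-44 - 140·x - 144·x^2 - 48·x^3)·Dx + (52 + 200·x + 292·x^2 + 192·x^3 + 48·x^4)·Dx^2  (order 2).
h: a_k = -18, -18, 351/4, 99/2, -4743/64, -9369/320, 61587/2560, 7101/896, -2551257/573440, …
ICs: h(0) = -18, h′(0) = -18.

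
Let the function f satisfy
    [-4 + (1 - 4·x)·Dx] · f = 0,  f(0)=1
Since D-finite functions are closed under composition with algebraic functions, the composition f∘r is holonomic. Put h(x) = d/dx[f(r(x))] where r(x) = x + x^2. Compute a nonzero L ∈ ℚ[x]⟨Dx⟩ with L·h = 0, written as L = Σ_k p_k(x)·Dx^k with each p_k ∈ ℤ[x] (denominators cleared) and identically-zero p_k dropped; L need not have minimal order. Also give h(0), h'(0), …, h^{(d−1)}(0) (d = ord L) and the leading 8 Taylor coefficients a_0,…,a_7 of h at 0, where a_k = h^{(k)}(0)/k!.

L = (10 + 24·x + 24·x^2) + (-1 + 2·x + 12·x^2 + 8·x^3)·Dx  (order 1).
h: a_k = 4, 40, 288, 1856, 11200, 64896, 365568, 2017280, …
ICs: h(0) = 4.

f: a_k = 1, 4, 16, 64, 256, 1024, 4096, 16384, …
h₀=f(r): pull back L_f along r ⇒ L₀.
Differentiate: ansatz ord ≤ ord L₀ ⇒ L.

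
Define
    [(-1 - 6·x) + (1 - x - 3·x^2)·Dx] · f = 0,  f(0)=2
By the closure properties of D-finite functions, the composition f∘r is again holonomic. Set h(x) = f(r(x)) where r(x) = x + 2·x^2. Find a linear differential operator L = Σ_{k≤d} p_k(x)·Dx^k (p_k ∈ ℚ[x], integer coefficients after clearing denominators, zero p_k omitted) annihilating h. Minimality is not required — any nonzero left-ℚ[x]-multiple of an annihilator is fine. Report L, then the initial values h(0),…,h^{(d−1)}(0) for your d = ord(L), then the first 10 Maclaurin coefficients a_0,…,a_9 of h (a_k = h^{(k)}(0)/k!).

L = (1 + 10·x + 36·x^2 + 48·x^3) + (-1 + x + 5·x^2 + 12·x^3 + 12·x^4)·Dx  (order 1).
h: a_k = 2, 2, 12, 46, 154, 552, 2018, 7178, 25740, 92470, …
ICs: h(0) = 2.

f: a_k = 2, 2, 8, 14, 38, 80, 194, 434, 1016, 2318, …
h₀=f(r): pull back L_f along r ⇒ L₀.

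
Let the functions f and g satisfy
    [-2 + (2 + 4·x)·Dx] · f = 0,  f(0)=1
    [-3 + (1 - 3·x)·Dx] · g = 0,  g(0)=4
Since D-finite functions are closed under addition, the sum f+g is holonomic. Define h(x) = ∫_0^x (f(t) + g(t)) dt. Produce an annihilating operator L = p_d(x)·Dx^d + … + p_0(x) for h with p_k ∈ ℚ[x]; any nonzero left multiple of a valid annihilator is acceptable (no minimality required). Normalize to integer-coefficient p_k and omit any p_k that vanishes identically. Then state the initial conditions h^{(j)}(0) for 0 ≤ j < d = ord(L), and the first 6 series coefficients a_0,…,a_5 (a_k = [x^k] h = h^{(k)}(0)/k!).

L = (21 + 27·x)·Dx + (-19 - 66·x - 81·x^2)·Dx^2 + (2 + 7·x - 21·x^2 - 54·x^3)·Dx^3  (order 3).
h: a_k = 0, 5, 13/2, 71/6, 217/8, 2587/40, …
ICs: h(0) = 0, h′(0) = 5, h′′(0) = 13.

f: a_k = 1, 1, -1/2, 1/2, -5/8, 7/8, …
g: a_k = 4, 12, 36, 108, 324, 972, …
Weyl lclm of L_f,L_g ⇒ L₀ (ord ≤ 2).
Integrate: L := L₀·Dx.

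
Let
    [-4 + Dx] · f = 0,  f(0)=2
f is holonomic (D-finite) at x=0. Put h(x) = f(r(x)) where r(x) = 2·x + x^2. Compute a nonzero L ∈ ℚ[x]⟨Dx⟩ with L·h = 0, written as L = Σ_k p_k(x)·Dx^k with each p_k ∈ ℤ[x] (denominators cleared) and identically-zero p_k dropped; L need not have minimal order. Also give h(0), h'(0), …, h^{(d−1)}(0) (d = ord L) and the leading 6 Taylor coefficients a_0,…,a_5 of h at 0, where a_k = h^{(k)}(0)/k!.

L = (-8 - 8·x) + Dx  (order 1).
h: a_k = 2, 16, 72, 704/3, 1840/3, 6784/5, …
ICs: h(0) = 2.

f: a_k = 2, 8, 16, 64/3, 64/3, 256/15, …
Change of var in L_f (x↦r) gives L₀.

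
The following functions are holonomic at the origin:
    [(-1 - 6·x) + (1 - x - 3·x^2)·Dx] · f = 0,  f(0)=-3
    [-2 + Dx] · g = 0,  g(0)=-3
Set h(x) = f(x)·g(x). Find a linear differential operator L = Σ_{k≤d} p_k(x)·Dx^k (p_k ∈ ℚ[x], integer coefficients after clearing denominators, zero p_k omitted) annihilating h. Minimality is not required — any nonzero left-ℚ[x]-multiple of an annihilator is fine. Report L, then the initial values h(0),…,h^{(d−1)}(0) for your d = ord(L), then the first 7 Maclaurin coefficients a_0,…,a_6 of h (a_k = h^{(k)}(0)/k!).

f: a_k = -3, -3, -12, -21, -57, -120, -291, …
g: a_k = -3, -6, -6, -4, -2, -4/5, -4/15, …
h₀=f·g: eliminate ⇒ L₀, order ≤ 1·1.
L = (3 + 4·x - 6·x^2) + (-1 + x + 3·x^2)·Dx  (order 1).
h: a_k = 9, 27, 72, 165, 387, 4422/5, 10231/5, …
ICs: h(0) = 9.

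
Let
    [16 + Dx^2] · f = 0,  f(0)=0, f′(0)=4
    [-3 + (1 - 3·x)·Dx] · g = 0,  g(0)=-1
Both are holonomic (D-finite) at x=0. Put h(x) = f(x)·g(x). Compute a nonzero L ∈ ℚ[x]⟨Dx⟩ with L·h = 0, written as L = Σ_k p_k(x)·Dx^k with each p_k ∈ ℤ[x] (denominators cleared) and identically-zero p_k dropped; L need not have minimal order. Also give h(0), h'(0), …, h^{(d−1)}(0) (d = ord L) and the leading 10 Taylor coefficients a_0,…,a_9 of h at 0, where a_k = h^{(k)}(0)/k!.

L = (-16 + 48·x) + 6·Dx + (-1 + 3·x)·Dx^2  (order 2).
h: a_k = 0, -4, -12, -76/3, -76, -3548/15, -3548/5, -669548/315, -669548/105, -54235436/2835, …
ICs: h(0) = 0, h′(0) = -4.

f: a_k = 0, 4, 0, -32/3, 0, 128/15, 0, -1024/315, 0, 2048/2835, …
g: a_k = -1, -3, -9, -27, -81, -243, -729, -2187, -6561, -19683, …
L₀ := L_f ⊗_s L_g (sym. prod.), ord ≤ 2.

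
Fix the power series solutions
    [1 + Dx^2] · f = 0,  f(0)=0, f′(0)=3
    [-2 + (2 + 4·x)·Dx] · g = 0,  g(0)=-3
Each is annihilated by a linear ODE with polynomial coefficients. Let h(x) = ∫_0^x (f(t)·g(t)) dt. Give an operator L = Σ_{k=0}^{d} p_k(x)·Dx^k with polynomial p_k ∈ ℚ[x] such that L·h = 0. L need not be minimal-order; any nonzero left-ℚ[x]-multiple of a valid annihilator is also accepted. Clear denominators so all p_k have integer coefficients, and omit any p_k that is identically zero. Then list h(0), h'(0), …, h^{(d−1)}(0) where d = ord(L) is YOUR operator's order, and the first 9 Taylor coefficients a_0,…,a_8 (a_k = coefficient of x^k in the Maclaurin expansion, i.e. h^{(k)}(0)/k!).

f: a_k = 0, 3, 0, -1/2, 0, 1/40, 0, -1/1680, 0, …
g: a_k = -3, -3, 3/2, -3/2, 15/8, -21/8, 63/16, -99/16, 1287/128, …
h₀=f·g: eliminate ⇒ L₀, order ≤ 2·1.
∫: right-multiply L₀ by Dx.
L = (4 + 4·x + 4·x^2)·Dx + (-2 - 4·x)·Dx^2 + (1 + 4·x + 4·x^2)·Dx^3  (order 3).
h: a_k = 0, 0, -9/2, -3, 3/2, -3/5, 4/5, -36/35, 191/140, …
ICs: h(0) = 0, h′(0) = 0, h′′(0) = -9.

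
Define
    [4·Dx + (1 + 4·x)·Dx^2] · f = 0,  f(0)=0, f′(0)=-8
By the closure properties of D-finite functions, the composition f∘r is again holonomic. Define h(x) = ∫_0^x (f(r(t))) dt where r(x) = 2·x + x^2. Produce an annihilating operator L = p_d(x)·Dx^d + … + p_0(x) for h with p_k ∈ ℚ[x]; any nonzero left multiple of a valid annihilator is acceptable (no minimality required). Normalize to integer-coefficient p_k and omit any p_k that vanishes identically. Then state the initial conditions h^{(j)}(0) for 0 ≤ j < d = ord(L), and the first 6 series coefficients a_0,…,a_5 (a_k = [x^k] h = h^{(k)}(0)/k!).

L = (7 + 8·x + 4·x^2)·Dx^2 + (1 + 9·x + 12·x^2 + 4·x^3)·Dx^3  (order 3).
h: a_k = 0, 0, -8, 56/3, -208/3, 1552/5, …
ICs: h(0) = 0, h′(0) = 0, h′′(0) = -16.

f: a_k = 0, -8, 16, -128/3, 128, -2048/5, …
f∘r: x↦r, Dx↦Dx/r' in L_f ⇒ L₀.
h=∫h₀ ⇒ L = L₀·Dx.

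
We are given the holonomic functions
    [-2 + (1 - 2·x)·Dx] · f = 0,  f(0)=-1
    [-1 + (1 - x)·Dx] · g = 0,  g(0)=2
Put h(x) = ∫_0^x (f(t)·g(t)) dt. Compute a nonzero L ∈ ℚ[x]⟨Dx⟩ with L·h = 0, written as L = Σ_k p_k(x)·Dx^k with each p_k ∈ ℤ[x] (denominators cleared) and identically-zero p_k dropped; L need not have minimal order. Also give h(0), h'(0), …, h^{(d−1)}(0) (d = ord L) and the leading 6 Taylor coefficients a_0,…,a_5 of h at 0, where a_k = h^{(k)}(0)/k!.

L = (-3 + 4·x)·Dx + (1 - 3·x + 2·x^2)·Dx^2  (order 2).
h: a_k = 0, -2, -3, -14/3, -15/2, -62/5, …
ICs: h(0) = 0, h′(0) = -2.

f: a_k = -1, -2, -4, -8, -16, -32, …
g: a_k = 2, 2, 2, 2, 2, 2, …
L₀ := L_f ⊗_s L_g (sym. prod.), ord ≤ 1.
∫: right-multiply L₀ by Dx.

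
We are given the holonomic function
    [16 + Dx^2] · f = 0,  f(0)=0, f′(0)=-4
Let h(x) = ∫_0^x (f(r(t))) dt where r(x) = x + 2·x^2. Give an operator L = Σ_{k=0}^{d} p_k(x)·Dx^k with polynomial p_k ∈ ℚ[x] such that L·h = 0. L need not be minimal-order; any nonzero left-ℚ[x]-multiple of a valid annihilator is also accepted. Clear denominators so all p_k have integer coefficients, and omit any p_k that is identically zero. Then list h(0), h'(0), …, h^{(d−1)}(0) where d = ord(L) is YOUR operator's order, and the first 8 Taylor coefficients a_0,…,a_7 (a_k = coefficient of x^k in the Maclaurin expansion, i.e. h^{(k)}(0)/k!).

L = (16 + 192·x + 768·x^2 + 1024·x^3)·Dx - 4·Dx^2 + (1 + 4·x)·Dx^3  (order 3).
h: a_k = 0, 0, -2, -8/3, 8/3, 64/5, 896/45, 0, …
ICs: h(0) = 0, h′(0) = 0, h′′(0) = -4.

f: a_k = 0, -4, 0, 32/3, 0, -128/15, 0, 1024/315, …
Change of var in L_f (x↦r) gives L₀.
h=∫₀ˣh₀: take L = L₀·Dx.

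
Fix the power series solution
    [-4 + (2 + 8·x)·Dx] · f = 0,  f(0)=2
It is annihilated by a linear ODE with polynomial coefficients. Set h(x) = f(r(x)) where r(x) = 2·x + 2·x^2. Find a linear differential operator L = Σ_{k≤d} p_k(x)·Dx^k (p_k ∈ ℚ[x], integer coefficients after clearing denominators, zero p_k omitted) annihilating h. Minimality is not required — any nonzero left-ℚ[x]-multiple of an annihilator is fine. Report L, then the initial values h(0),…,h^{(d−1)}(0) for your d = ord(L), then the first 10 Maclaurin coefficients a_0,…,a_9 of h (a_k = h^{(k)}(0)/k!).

f: a_k = 2, 4, -4, 8, -20, 56, -168, 528, -1716, 5720, …
Substitute x→r, Dx→(1/r')Dx; clear ⇒ L₀.
L = (-4 - 8·x) + (1 + 8·x + 8·x^2)·Dx  (order 1).
h: a_k = 2, 8, -8, 32, -144, 704, -3648, 19712, -109888, 627456, …
ICs: h(0) = 2.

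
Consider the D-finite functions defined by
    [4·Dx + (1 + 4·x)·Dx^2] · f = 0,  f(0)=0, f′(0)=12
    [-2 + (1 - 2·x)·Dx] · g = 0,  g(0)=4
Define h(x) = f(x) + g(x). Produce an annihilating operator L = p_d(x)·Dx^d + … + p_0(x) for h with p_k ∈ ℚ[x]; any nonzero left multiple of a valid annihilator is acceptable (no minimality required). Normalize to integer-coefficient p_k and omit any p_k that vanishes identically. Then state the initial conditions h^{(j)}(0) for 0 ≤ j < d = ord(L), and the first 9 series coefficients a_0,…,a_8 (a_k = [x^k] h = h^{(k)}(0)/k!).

f: a_k = 0, 12, -24, 64, -192, 3072/5, -2048, 49152/7, -24576, …
g: a_k = 4, 8, 16, 32, 64, 128, 256, 512, 1024, …
Sum ⇒ L₀ = lclm(L_f,L_g) in ℚ(x)⟨Dx⟩.
L = (-28 - 16·x)·Dx + (1 - 40·x - 32·x^2)·Dx^2 + (1 + 3·x - 6·x^2 - 8·x^3)·Dx^3  (order 3).
h: a_k = 4, 20, -8, 96, -128, 3712/5, -1792, 52736/7, -23552, …
ICs: h(0) = 4, h′(0) = 20, h′′(0) = -16.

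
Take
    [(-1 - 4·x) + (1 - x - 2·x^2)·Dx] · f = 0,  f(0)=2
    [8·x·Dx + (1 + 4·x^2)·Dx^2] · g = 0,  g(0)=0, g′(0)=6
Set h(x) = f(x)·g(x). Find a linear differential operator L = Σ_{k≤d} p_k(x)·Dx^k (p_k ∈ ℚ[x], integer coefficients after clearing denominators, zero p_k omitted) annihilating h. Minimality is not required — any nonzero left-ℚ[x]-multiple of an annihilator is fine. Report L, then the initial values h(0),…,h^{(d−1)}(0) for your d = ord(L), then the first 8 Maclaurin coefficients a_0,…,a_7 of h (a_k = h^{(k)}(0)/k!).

L = (4 + 8·x + 48·x^2) + (2 + 16·x^2 + 48·x^3)·Dx + (-1 + x - 2·x^2 + 4·x^3 + 8·x^4)·Dx^2  (order 2).
h: a_k = 0, 12, 12, 20, 44, 612/5, 1052/5, 12092/35, …
ICs: h(0) = 0, h′(0) = 12.

f: a_k = 2, 2, 6, 10, 22, 42, 86, 170, …
g: a_k = 0, 6, 0, -8, 0, 96/5, 0, -384/7, …
L₀ := L_f ⊗_s L_g (sym. prod.), ord ≤ 2.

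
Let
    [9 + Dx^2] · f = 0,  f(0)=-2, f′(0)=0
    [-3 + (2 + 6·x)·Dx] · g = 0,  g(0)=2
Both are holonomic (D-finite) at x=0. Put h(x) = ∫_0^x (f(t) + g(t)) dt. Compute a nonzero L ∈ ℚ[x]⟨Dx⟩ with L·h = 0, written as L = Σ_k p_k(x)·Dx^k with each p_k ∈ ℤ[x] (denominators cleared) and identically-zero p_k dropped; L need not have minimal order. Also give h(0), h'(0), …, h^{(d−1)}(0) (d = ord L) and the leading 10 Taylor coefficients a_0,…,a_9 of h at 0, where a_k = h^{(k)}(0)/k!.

L = (-63 - 216·x - 324·x^2)·Dx + (18 + 198·x + 648·x^2 + 648·x^3)·Dx^2 + (-7 - 24·x - 36·x^2)·Dx^3 + (2 + 22·x + 72·x^2 + 72·x^3)·Dx^4  (order 4).
h: a_k = 0, 0, 3/2, 9/4, 27/32, -837/320, 567/256, -71361/17920, 72171/8192, -10966671/573440, …
ICs: h(0) = 0, h′(0) = 0, h′′(0) = 3, h′′′(0) = 27/2.

f: a_k = -2, 0, 9, 0, -27/4, 0, 81/40, 0, -729/2240, 0, …
g: a_k = 2, 3, -9/4, 27/8, -405/64, 1701/128, -15309/512, 72171/1024, -2814669/16384, 14073345/32768, …
h₀=f+g: left-lcm gives L₀, ord ≤ 3.
Integrate: L := L₀·Dx.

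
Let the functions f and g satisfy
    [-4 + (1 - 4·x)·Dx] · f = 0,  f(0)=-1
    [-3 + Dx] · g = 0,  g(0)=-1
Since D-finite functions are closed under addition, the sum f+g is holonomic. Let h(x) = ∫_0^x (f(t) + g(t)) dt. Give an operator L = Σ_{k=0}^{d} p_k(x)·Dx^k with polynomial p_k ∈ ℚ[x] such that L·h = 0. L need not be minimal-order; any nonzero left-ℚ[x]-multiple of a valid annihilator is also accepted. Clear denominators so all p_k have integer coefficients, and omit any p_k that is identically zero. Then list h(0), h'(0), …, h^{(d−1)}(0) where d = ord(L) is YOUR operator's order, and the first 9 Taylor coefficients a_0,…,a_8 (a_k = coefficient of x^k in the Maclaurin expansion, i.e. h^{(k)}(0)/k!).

L = (-60 - 144·x)·Dx + (23 + 72·x - 144·x^2)·Dx^2 + (-1 - 8·x + 48·x^2)·Dx^3  (order 3).
h: a_k = 0, -2, -7/2, -41/6, -137/8, -415/8, -41041/240, -46823/80, -9175283/4480, …
ICs: h(0) = 0, h′(0) = -2, h′′(0) = -7.

f: a_k = -1, -4, -16, -64, -256, -1024, -4096, -16384, -65536, …
g: a_k = -1, -3, -9/2, -9/2, -27/8, -81/40, -81/80, -243/560, -729/4480, …
f+g: L₀ = lclm(L_f,L_g), ord ≤ 1+1.
h=∫h₀ ⇒ L = L₀·Dx.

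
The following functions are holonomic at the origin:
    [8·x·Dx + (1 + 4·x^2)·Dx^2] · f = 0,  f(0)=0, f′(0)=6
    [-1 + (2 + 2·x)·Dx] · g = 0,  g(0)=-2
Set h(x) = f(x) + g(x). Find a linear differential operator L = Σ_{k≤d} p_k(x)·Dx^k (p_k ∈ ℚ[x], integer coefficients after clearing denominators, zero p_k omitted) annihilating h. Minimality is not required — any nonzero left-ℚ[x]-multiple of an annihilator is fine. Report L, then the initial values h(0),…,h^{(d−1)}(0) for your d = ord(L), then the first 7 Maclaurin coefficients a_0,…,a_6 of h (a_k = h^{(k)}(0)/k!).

L = (-16 - 40·x + 192·x^2 + 96·x^3)·Dx + (-35 - 64·x + 328·x^2 + 768·x^3 + 336·x^4)·Dx^2 + (-2 + 30·x + 48·x^2 + 144·x^3 + 224·x^4 + 96·x^5)·Dx^3  (order 3).
h: a_k = -2, 5, 1/4, -65/8, 5/64, 12253/640, 21/512, …
ICs: h(0) = -2, h′(0) = 5, h′′(0) = 1/2.

f: a_k = 0, 6, 0, -8, 0, 96/5, 0, …
g: a_k = -2, -1, 1/4, -1/8, 5/64, -7/128, 21/512, …
f+g: L₀ = lclm(L_f,L_g), ord ≤ 2+1.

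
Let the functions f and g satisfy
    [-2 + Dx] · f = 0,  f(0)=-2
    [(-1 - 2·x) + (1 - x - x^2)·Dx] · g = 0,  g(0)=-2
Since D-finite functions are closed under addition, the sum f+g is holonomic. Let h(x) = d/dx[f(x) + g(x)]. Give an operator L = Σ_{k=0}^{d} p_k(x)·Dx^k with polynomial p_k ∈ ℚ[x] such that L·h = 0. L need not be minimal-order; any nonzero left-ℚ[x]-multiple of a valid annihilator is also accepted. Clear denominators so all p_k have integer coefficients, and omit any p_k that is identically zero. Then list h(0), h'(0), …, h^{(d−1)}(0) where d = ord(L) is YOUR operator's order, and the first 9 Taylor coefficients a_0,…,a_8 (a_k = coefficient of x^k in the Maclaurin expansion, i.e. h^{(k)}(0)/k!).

L = (10 + 44·x + 44·x^2 + 48·x^3 + 12·x^4) + (-7 - 24·x - 28·x^2 - 12·x^3 + 10·x^4 + 4·x^5)·Dx + (1 + x + 3·x^2 - 6·x^3 - 8·x^4 - 2·x^5)·Dx^2  (order 2).
h: a_k = -6, -16, -26, -136/3, -248/3, -2356/15, -13246/45, -171392/315, -311858/315, …
ICs: h(0) = -6, h′(0) = -16.

f: a_k = -2, -4, -4, -8/3, -4/3, -8/15, -8/45, -16/315, -4/315, …
g: a_k = -2, -2, -4, -6, -10, -16, -26, -42, -68, …
h₀=f+g: left-lcm gives L₀, ord ≤ 2.
h=h₀': d/dx-closure on L₀ ⇒ L.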